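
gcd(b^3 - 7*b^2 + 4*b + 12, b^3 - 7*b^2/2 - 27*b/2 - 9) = b^2 - 5*b - 6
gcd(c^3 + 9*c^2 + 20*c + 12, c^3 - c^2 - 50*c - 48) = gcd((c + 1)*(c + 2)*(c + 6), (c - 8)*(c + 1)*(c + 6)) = c^2 + 7*c + 6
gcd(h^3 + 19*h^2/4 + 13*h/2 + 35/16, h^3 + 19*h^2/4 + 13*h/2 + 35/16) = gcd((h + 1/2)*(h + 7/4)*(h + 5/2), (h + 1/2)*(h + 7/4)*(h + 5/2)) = h^3 + 19*h^2/4 + 13*h/2 + 35/16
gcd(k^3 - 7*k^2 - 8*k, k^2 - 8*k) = k^2 - 8*k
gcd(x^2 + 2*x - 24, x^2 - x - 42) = x + 6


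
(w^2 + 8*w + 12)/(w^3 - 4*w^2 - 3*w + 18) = (w + 6)/(w^2 - 6*w + 9)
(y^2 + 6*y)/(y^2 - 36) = y/(y - 6)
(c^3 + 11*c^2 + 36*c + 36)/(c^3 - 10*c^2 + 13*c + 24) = (c^3 + 11*c^2 + 36*c + 36)/(c^3 - 10*c^2 + 13*c + 24)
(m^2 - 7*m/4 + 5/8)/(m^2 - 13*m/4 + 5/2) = (m - 1/2)/(m - 2)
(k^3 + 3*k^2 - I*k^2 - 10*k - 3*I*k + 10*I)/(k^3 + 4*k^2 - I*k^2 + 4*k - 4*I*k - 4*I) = (k^2 + 3*k - 10)/(k^2 + 4*k + 4)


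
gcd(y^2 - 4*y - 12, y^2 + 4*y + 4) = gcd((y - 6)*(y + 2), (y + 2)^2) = y + 2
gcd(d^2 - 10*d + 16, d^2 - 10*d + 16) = d^2 - 10*d + 16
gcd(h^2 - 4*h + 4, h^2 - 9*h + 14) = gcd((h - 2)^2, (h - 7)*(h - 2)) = h - 2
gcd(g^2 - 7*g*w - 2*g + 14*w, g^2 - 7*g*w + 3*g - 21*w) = -g + 7*w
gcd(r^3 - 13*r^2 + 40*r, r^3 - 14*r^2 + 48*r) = r^2 - 8*r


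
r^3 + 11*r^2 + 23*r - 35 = (r - 1)*(r + 5)*(r + 7)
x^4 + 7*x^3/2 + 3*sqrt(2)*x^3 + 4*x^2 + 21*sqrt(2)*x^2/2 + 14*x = x*(x + 7/2)*(x + sqrt(2))*(x + 2*sqrt(2))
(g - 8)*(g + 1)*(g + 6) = g^3 - g^2 - 50*g - 48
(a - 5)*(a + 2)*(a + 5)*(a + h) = a^4 + a^3*h + 2*a^3 + 2*a^2*h - 25*a^2 - 25*a*h - 50*a - 50*h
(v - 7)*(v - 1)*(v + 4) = v^3 - 4*v^2 - 25*v + 28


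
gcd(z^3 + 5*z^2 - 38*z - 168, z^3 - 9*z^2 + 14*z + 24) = z - 6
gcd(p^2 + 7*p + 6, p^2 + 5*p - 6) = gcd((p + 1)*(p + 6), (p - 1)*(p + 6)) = p + 6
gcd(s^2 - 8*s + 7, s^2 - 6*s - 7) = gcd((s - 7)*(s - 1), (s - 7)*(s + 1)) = s - 7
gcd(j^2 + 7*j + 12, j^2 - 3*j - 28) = j + 4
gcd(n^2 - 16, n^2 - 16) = n^2 - 16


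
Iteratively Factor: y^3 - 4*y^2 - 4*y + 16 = (y + 2)*(y^2 - 6*y + 8) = (y - 4)*(y + 2)*(y - 2)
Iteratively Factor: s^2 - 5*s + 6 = (s - 2)*(s - 3)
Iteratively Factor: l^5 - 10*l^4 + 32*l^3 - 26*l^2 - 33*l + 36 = (l - 4)*(l^4 - 6*l^3 + 8*l^2 + 6*l - 9) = (l - 4)*(l + 1)*(l^3 - 7*l^2 + 15*l - 9) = (l - 4)*(l - 1)*(l + 1)*(l^2 - 6*l + 9) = (l - 4)*(l - 3)*(l - 1)*(l + 1)*(l - 3)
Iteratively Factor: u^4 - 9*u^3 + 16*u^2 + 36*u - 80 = (u - 5)*(u^3 - 4*u^2 - 4*u + 16) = (u - 5)*(u + 2)*(u^2 - 6*u + 8) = (u - 5)*(u - 2)*(u + 2)*(u - 4)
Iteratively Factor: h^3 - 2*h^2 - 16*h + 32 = (h - 2)*(h^2 - 16) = (h - 2)*(h + 4)*(h - 4)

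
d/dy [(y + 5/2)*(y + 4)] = 2*y + 13/2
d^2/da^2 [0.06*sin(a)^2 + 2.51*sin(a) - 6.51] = -2.51*sin(a) + 0.12*cos(2*a)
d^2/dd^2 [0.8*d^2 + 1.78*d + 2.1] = 1.60000000000000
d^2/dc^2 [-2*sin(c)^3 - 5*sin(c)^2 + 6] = 18*sin(c)^3 + 20*sin(c)^2 - 12*sin(c) - 10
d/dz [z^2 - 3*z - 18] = 2*z - 3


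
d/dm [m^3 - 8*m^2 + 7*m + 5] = 3*m^2 - 16*m + 7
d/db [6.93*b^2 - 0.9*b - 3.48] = 13.86*b - 0.9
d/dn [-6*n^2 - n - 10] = -12*n - 1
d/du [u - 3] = 1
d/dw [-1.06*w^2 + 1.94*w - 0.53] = 1.94 - 2.12*w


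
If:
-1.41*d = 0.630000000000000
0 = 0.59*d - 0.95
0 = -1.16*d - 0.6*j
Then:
No Solution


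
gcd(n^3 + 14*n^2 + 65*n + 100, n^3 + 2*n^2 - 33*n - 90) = n + 5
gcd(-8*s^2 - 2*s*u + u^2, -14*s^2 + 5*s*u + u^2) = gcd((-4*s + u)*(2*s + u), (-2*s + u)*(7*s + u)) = 1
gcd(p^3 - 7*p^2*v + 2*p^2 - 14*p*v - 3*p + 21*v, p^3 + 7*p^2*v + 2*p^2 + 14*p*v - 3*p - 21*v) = p^2 + 2*p - 3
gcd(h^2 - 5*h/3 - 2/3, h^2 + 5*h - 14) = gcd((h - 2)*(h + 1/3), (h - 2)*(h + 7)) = h - 2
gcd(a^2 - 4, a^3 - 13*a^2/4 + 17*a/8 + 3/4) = a - 2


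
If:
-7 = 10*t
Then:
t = -7/10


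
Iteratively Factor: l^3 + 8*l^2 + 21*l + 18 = (l + 3)*(l^2 + 5*l + 6) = (l + 2)*(l + 3)*(l + 3)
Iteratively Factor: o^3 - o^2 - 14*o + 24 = (o - 3)*(o^2 + 2*o - 8) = (o - 3)*(o - 2)*(o + 4)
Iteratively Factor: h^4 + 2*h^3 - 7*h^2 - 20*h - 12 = (h + 2)*(h^3 - 7*h - 6) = (h - 3)*(h + 2)*(h^2 + 3*h + 2) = (h - 3)*(h + 2)^2*(h + 1)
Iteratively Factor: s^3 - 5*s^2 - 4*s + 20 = (s - 2)*(s^2 - 3*s - 10) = (s - 5)*(s - 2)*(s + 2)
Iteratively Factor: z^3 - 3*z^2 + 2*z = (z - 1)*(z^2 - 2*z) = z*(z - 1)*(z - 2)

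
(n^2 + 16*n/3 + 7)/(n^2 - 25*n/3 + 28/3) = (3*n^2 + 16*n + 21)/(3*n^2 - 25*n + 28)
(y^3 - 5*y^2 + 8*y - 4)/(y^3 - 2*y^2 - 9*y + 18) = (y^2 - 3*y + 2)/(y^2 - 9)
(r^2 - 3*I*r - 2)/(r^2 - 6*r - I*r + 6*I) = (r - 2*I)/(r - 6)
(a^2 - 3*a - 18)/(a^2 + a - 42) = (a + 3)/(a + 7)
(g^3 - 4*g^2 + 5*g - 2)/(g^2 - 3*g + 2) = g - 1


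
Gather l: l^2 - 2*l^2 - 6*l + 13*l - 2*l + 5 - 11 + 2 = -l^2 + 5*l - 4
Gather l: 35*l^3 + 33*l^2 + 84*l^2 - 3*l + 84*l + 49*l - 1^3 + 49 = 35*l^3 + 117*l^2 + 130*l + 48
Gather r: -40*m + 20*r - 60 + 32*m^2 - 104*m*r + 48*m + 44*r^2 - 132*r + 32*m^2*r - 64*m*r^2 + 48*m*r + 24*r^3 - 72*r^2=32*m^2 + 8*m + 24*r^3 + r^2*(-64*m - 28) + r*(32*m^2 - 56*m - 112) - 60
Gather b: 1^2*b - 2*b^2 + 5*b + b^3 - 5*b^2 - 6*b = b^3 - 7*b^2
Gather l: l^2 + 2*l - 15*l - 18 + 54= l^2 - 13*l + 36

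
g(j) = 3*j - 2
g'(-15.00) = 3.00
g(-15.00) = -47.00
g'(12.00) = 3.00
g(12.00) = 34.00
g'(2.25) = 3.00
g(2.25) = 4.75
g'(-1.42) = 3.00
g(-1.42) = -6.26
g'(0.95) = 3.00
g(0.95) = 0.85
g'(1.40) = 3.00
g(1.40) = 2.20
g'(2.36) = 3.00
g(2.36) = 5.08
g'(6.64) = 3.00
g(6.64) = 17.92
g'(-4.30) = 3.00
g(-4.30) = -14.90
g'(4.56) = 3.00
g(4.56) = 11.68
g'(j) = 3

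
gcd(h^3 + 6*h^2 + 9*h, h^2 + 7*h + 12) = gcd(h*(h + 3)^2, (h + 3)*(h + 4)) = h + 3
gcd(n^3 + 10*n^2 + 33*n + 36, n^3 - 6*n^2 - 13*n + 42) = n + 3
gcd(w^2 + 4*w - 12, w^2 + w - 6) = w - 2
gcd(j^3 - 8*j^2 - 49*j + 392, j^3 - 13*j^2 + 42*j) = j - 7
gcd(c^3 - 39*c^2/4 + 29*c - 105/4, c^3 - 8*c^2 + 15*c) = c^2 - 8*c + 15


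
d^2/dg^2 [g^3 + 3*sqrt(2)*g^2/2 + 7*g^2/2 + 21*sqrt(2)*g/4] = 6*g + 3*sqrt(2) + 7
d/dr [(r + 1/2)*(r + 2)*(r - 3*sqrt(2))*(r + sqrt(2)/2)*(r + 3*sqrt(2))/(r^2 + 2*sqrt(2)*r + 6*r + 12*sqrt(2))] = (12*r^6 + 36*sqrt(2)*r^5 + 116*r^5 + 136*r^4 + 341*sqrt(2)*r^4 - 584*r^3 + 268*sqrt(2)*r^3 - 2922*sqrt(2)*r^2 - 784*r^2 - 4248*sqrt(2)*r - 1632*r - 2016 - 648*sqrt(2))/(4*(r^4 + 4*sqrt(2)*r^3 + 12*r^3 + 44*r^2 + 48*sqrt(2)*r^2 + 96*r + 144*sqrt(2)*r + 288))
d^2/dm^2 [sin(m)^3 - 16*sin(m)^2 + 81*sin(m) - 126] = -9*sin(m)^3 + 64*sin(m)^2 - 75*sin(m) - 32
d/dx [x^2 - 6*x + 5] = 2*x - 6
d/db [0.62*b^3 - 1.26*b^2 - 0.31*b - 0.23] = 1.86*b^2 - 2.52*b - 0.31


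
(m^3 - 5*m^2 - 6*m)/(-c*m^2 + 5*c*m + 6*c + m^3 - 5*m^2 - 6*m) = -m/(c - m)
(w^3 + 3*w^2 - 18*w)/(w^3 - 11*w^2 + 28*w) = (w^2 + 3*w - 18)/(w^2 - 11*w + 28)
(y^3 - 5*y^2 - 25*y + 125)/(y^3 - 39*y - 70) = (y^2 - 10*y + 25)/(y^2 - 5*y - 14)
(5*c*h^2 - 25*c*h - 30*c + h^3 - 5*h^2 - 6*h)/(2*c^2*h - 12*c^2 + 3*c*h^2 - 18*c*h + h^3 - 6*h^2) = (5*c*h + 5*c + h^2 + h)/(2*c^2 + 3*c*h + h^2)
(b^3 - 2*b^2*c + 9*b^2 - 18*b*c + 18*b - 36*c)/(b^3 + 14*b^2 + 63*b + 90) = (b - 2*c)/(b + 5)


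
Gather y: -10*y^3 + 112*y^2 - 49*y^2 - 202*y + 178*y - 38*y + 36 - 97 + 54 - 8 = -10*y^3 + 63*y^2 - 62*y - 15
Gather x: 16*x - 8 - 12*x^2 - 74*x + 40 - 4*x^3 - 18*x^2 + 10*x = -4*x^3 - 30*x^2 - 48*x + 32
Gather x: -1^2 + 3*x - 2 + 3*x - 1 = 6*x - 4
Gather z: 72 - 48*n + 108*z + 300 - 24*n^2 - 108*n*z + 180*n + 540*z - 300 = -24*n^2 + 132*n + z*(648 - 108*n) + 72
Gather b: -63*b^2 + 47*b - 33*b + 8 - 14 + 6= -63*b^2 + 14*b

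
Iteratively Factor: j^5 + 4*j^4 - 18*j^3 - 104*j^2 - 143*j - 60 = (j - 5)*(j^4 + 9*j^3 + 27*j^2 + 31*j + 12) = (j - 5)*(j + 1)*(j^3 + 8*j^2 + 19*j + 12) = (j - 5)*(j + 1)^2*(j^2 + 7*j + 12) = (j - 5)*(j + 1)^2*(j + 4)*(j + 3)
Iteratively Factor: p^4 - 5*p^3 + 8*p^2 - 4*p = (p - 2)*(p^3 - 3*p^2 + 2*p) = p*(p - 2)*(p^2 - 3*p + 2) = p*(p - 2)*(p - 1)*(p - 2)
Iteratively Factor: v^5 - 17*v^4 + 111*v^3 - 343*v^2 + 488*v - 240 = (v - 1)*(v^4 - 16*v^3 + 95*v^2 - 248*v + 240) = (v - 3)*(v - 1)*(v^3 - 13*v^2 + 56*v - 80) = (v - 5)*(v - 3)*(v - 1)*(v^2 - 8*v + 16) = (v - 5)*(v - 4)*(v - 3)*(v - 1)*(v - 4)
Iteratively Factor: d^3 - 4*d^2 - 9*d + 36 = (d + 3)*(d^2 - 7*d + 12) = (d - 4)*(d + 3)*(d - 3)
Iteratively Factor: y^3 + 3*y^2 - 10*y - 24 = (y + 4)*(y^2 - y - 6) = (y - 3)*(y + 4)*(y + 2)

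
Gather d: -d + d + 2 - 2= 0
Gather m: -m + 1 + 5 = 6 - m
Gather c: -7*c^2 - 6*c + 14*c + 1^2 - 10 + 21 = -7*c^2 + 8*c + 12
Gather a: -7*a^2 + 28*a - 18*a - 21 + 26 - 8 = -7*a^2 + 10*a - 3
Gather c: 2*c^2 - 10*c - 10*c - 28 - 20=2*c^2 - 20*c - 48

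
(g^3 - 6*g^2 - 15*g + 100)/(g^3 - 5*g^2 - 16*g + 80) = (g - 5)/(g - 4)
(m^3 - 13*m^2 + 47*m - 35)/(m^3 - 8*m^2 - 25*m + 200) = (m^2 - 8*m + 7)/(m^2 - 3*m - 40)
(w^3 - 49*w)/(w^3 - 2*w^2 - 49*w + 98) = w/(w - 2)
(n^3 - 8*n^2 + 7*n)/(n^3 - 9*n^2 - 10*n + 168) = n*(n - 1)/(n^2 - 2*n - 24)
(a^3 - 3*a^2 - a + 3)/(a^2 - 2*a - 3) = a - 1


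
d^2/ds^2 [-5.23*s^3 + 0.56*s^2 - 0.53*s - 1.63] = 1.12 - 31.38*s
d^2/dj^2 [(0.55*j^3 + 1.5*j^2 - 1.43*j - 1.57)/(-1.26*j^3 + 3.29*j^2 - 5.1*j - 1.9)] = (-1.77635683940025e-15*j^7 - 9.32274*j^6 + 34.827408*j^5 + 67.977252*j^4 - 127.103982*j^3 + 33.178902*j^2 - 138.88908*j + 62.75614)/(2.000376*j^9 - 15.669612*j^8 + 65.205378*j^7 - 153.411209*j^6 + 216.66897*j^5 - 121.76493*j^4 - 44.9838*j^3 + 112.6263*j^2 + 55.233*j + 6.859)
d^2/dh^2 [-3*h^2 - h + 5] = -6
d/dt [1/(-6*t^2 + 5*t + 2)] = (12*t - 5)/(-6*t^2 + 5*t + 2)^2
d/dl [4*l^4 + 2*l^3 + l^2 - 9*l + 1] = 16*l^3 + 6*l^2 + 2*l - 9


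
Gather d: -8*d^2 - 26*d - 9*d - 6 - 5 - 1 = -8*d^2 - 35*d - 12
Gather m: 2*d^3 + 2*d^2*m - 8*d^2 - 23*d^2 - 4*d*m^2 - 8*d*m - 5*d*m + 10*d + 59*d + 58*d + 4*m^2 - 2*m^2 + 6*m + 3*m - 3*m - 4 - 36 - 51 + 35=2*d^3 - 31*d^2 + 127*d + m^2*(2 - 4*d) + m*(2*d^2 - 13*d + 6) - 56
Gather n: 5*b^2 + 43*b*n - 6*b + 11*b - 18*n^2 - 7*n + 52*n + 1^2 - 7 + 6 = 5*b^2 + 5*b - 18*n^2 + n*(43*b + 45)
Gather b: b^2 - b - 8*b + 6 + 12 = b^2 - 9*b + 18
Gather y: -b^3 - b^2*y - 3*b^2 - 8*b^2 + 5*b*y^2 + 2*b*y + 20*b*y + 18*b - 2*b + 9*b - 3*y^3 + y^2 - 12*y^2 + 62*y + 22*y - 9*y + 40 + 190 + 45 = -b^3 - 11*b^2 + 25*b - 3*y^3 + y^2*(5*b - 11) + y*(-b^2 + 22*b + 75) + 275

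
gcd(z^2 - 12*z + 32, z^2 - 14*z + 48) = z - 8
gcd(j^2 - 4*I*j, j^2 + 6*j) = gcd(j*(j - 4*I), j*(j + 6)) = j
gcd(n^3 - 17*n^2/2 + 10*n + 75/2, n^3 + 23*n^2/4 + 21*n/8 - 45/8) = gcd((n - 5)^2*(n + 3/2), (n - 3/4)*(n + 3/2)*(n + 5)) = n + 3/2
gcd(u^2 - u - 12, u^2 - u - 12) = u^2 - u - 12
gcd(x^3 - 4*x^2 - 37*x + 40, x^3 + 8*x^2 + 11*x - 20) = x^2 + 4*x - 5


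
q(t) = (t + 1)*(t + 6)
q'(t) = 2*t + 7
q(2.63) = 31.33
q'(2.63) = 12.26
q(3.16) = 38.11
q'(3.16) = 13.32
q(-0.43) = 3.17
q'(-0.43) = 6.14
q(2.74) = 32.69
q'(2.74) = 12.48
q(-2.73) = -5.66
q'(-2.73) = 1.54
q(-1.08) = -0.39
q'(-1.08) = 4.84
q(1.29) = 16.69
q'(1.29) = 9.58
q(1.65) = 20.27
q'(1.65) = 10.30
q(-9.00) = 24.00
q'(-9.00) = -11.00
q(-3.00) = -6.00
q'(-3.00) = 1.00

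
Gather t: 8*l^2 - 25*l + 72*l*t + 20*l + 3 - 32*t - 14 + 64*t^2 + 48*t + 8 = 8*l^2 - 5*l + 64*t^2 + t*(72*l + 16) - 3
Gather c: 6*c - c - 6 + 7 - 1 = 5*c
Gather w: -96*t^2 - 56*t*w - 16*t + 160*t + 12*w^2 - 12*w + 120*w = -96*t^2 + 144*t + 12*w^2 + w*(108 - 56*t)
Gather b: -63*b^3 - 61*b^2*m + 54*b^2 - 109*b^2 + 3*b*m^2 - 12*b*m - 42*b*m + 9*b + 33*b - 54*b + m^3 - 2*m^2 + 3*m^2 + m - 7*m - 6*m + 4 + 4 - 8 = -63*b^3 + b^2*(-61*m - 55) + b*(3*m^2 - 54*m - 12) + m^3 + m^2 - 12*m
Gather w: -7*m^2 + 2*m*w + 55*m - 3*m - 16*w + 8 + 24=-7*m^2 + 52*m + w*(2*m - 16) + 32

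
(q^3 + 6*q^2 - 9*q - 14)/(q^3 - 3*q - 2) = (q + 7)/(q + 1)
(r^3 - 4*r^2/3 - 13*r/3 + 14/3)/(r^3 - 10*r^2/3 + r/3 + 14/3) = (r^2 + r - 2)/(r^2 - r - 2)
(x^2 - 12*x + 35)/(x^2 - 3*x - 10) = (x - 7)/(x + 2)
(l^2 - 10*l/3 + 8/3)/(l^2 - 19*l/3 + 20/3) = (l - 2)/(l - 5)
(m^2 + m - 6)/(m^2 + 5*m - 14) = (m + 3)/(m + 7)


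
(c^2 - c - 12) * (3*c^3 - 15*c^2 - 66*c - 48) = 3*c^5 - 18*c^4 - 87*c^3 + 198*c^2 + 840*c + 576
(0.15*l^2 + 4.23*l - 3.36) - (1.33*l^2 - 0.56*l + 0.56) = -1.18*l^2 + 4.79*l - 3.92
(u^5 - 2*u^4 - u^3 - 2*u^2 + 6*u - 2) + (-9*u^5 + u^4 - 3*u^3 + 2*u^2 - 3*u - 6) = -8*u^5 - u^4 - 4*u^3 + 3*u - 8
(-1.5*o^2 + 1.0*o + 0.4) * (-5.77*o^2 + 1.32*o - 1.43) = 8.655*o^4 - 7.75*o^3 + 1.157*o^2 - 0.902*o - 0.572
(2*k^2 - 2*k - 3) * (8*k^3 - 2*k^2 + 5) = 16*k^5 - 20*k^4 - 20*k^3 + 16*k^2 - 10*k - 15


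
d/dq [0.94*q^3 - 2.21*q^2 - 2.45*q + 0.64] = 2.82*q^2 - 4.42*q - 2.45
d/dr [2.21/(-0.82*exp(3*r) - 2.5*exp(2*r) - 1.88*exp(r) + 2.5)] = (5.4366*exp(2*r) + 11.05*exp(r) + 4.1548)*exp(r)/(0.82*exp(3*r) + 2.5*exp(2*r) + 1.88*exp(r) - 2.5)^2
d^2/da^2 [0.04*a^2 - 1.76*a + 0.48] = 0.0800000000000000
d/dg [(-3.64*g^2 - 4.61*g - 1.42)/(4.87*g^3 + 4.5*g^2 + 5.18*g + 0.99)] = (17.7268*g^4 + 44.9014*g^3 + 22.636*g^2 + 5.5728*g + 2.7917)/(23.7169*g^6 + 43.83*g^5 + 70.7032*g^4 + 56.2626*g^3 + 35.7424*g^2 + 10.2564*g + 0.9801)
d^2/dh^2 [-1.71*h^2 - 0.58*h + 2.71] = -3.42000000000000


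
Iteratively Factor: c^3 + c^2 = (c)*(c^2 + c) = c^2*(c + 1)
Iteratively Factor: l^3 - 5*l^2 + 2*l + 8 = (l - 2)*(l^2 - 3*l - 4) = (l - 2)*(l + 1)*(l - 4)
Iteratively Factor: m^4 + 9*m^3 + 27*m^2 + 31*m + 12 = (m + 4)*(m^3 + 5*m^2 + 7*m + 3) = (m + 3)*(m + 4)*(m^2 + 2*m + 1) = (m + 1)*(m + 3)*(m + 4)*(m + 1)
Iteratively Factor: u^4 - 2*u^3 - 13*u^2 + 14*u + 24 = (u - 4)*(u^3 + 2*u^2 - 5*u - 6) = (u - 4)*(u - 2)*(u^2 + 4*u + 3) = (u - 4)*(u - 2)*(u + 1)*(u + 3)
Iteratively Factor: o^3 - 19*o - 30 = (o + 2)*(o^2 - 2*o - 15) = (o - 5)*(o + 2)*(o + 3)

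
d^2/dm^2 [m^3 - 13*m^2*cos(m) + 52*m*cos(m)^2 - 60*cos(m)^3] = 13*m^2*cos(m) + 52*m*sin(m) - 104*m*cos(2*m) + 6*m - 104*sin(2*m) + 19*cos(m) + 135*cos(3*m)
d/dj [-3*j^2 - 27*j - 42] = -6*j - 27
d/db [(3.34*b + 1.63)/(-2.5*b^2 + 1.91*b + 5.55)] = (8.35*b^2 + 8.15*b + 15.4237)/(6.25*b^4 - 9.55*b^3 - 24.1019*b^2 + 21.201*b + 30.8025)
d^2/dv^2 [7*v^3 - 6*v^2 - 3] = 42*v - 12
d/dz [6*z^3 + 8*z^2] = 2*z*(9*z + 8)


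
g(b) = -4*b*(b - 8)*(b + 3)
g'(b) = -4*b*(b - 8) - 4*b*(b + 3) - 4*(b - 8)*(b + 3)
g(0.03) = 2.90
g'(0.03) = 97.19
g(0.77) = 83.95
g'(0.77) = 119.69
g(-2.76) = -28.51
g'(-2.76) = -105.81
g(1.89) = 225.88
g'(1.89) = 128.73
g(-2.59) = -44.98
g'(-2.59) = -88.10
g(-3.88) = 162.25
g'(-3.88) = -239.85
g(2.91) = 350.15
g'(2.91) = 110.78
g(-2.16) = -73.74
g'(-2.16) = -46.39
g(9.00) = -432.00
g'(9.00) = -516.00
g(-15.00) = 16560.00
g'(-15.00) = -3204.00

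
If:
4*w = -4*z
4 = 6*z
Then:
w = -2/3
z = 2/3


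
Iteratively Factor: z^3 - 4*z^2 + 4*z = (z - 2)*(z^2 - 2*z) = (z - 2)^2*(z)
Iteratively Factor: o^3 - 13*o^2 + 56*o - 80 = (o - 4)*(o^2 - 9*o + 20) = (o - 5)*(o - 4)*(o - 4)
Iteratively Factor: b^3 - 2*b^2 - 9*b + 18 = (b - 3)*(b^2 + b - 6) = (b - 3)*(b - 2)*(b + 3)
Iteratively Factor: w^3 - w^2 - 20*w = (w)*(w^2 - w - 20) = w*(w + 4)*(w - 5)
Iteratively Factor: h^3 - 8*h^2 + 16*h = (h - 4)*(h^2 - 4*h) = h*(h - 4)*(h - 4)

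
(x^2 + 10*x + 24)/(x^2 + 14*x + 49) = (x^2 + 10*x + 24)/(x^2 + 14*x + 49)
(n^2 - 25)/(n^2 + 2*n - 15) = (n - 5)/(n - 3)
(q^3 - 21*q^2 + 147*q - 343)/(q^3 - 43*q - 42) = (q^2 - 14*q + 49)/(q^2 + 7*q + 6)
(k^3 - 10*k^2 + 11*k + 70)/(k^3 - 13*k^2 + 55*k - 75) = (k^2 - 5*k - 14)/(k^2 - 8*k + 15)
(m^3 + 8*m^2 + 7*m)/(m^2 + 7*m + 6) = m*(m + 7)/(m + 6)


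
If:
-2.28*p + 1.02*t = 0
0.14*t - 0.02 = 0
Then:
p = 0.06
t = 0.14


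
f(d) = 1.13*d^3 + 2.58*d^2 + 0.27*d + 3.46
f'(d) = 3.39*d^2 + 5.16*d + 0.27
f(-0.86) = 4.42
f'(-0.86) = -1.66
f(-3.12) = -6.59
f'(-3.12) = 17.17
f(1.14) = 8.79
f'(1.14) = 10.56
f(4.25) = 137.95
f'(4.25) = 83.43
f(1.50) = 13.48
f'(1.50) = 15.64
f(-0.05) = 3.45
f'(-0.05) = 0.02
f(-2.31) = 2.67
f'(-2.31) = 6.44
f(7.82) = 703.72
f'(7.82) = 247.93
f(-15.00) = -3233.84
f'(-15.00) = 685.62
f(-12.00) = -1580.90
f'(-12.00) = 426.51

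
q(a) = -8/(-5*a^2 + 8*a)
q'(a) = -8*(10*a - 8)/(-5*a^2 + 8*a)^2 = 16*(4 - 5*a)/(a^2*(5*a - 8)^2)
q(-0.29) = 2.92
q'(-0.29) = 11.61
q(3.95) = 0.17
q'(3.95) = -0.12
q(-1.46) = 0.36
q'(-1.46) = 0.36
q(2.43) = 0.79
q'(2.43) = -1.28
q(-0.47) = 1.64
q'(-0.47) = 4.29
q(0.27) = -4.46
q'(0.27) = 13.15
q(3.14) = 0.33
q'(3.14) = -0.32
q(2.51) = 0.70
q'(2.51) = -1.05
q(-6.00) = 0.04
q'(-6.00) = 0.01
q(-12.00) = 0.01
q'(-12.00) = 0.00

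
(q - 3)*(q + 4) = q^2 + q - 12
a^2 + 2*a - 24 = (a - 4)*(a + 6)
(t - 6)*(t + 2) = t^2 - 4*t - 12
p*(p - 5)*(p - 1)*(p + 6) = p^4 - 31*p^2 + 30*p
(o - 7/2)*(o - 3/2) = o^2 - 5*o + 21/4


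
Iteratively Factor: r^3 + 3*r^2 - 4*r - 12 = (r + 3)*(r^2 - 4) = (r + 2)*(r + 3)*(r - 2)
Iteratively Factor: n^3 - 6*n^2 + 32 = (n - 4)*(n^2 - 2*n - 8) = (n - 4)*(n + 2)*(n - 4)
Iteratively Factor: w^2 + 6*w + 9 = (w + 3)*(w + 3)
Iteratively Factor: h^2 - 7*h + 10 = (h - 2)*(h - 5)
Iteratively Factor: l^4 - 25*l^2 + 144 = (l + 4)*(l^3 - 4*l^2 - 9*l + 36) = (l - 4)*(l + 4)*(l^2 - 9) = (l - 4)*(l + 3)*(l + 4)*(l - 3)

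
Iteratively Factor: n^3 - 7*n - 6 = (n + 1)*(n^2 - n - 6) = (n - 3)*(n + 1)*(n + 2)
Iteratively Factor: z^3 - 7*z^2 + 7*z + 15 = (z - 5)*(z^2 - 2*z - 3) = (z - 5)*(z - 3)*(z + 1)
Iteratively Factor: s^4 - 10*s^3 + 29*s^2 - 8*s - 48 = (s - 4)*(s^3 - 6*s^2 + 5*s + 12) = (s - 4)*(s + 1)*(s^2 - 7*s + 12) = (s - 4)^2*(s + 1)*(s - 3)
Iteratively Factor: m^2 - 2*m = (m - 2)*(m)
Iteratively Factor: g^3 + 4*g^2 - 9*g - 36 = (g - 3)*(g^2 + 7*g + 12) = (g - 3)*(g + 3)*(g + 4)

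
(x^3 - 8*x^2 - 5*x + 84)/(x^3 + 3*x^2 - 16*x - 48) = (x - 7)/(x + 4)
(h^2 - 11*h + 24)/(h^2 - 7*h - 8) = (h - 3)/(h + 1)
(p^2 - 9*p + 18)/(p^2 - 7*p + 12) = (p - 6)/(p - 4)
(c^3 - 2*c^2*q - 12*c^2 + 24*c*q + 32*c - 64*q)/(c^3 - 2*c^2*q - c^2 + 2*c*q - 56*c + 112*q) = (c - 4)/(c + 7)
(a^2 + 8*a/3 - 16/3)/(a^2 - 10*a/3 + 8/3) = (a + 4)/(a - 2)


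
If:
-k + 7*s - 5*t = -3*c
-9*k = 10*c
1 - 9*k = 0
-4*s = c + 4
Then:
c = -1/10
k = 1/9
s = -39/40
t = -521/360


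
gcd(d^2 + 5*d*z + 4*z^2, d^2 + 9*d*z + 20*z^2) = d + 4*z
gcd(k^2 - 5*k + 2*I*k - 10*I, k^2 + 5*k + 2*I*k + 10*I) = k + 2*I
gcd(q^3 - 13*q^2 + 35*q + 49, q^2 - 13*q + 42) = q - 7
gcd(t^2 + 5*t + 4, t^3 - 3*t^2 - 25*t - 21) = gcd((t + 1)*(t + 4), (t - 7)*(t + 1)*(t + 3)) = t + 1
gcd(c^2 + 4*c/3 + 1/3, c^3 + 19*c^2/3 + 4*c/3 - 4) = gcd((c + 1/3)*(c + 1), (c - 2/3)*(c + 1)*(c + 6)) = c + 1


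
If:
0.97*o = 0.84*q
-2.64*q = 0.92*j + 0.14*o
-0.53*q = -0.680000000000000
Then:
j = -3.85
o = 1.11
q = 1.28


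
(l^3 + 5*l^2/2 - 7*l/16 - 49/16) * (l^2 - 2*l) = l^5 + l^4/2 - 87*l^3/16 - 35*l^2/16 + 49*l/8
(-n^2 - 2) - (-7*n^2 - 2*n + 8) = 6*n^2 + 2*n - 10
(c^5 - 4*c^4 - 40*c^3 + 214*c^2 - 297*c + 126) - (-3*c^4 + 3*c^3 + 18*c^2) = c^5 - c^4 - 43*c^3 + 196*c^2 - 297*c + 126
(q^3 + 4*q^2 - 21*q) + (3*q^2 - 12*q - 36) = q^3 + 7*q^2 - 33*q - 36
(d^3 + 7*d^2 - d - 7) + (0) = d^3 + 7*d^2 - d - 7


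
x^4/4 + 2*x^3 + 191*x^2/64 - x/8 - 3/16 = (x/4 + 1/2)*(x - 1/4)*(x + 1/4)*(x + 6)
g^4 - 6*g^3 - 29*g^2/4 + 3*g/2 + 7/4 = (g - 7)*(g - 1/2)*(g + 1/2)*(g + 1)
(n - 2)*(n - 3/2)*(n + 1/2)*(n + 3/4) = n^4 - 9*n^3/4 - n^2 + 39*n/16 + 9/8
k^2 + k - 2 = (k - 1)*(k + 2)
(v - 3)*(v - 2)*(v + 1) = v^3 - 4*v^2 + v + 6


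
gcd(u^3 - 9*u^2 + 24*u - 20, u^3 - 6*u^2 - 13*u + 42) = u - 2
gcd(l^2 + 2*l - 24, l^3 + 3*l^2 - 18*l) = l + 6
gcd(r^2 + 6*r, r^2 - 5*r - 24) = 1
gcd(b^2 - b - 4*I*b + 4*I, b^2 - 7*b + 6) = b - 1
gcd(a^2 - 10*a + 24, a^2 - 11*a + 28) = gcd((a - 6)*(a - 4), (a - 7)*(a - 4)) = a - 4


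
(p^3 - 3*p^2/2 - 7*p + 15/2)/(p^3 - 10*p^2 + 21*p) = (2*p^2 + 3*p - 5)/(2*p*(p - 7))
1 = 1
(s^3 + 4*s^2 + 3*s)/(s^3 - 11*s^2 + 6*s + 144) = s*(s + 1)/(s^2 - 14*s + 48)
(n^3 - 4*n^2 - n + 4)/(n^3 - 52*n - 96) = (-n^3 + 4*n^2 + n - 4)/(-n^3 + 52*n + 96)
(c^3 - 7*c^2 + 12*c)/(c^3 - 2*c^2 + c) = (c^2 - 7*c + 12)/(c^2 - 2*c + 1)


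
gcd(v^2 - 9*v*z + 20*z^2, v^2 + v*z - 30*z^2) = -v + 5*z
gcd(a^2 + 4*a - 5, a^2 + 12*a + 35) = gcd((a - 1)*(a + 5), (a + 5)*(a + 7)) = a + 5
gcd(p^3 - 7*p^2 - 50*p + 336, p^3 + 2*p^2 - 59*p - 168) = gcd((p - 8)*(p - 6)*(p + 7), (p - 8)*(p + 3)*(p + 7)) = p^2 - p - 56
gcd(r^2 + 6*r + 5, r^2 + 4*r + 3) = r + 1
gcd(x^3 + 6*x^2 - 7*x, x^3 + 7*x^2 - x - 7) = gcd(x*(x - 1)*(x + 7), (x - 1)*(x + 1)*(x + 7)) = x^2 + 6*x - 7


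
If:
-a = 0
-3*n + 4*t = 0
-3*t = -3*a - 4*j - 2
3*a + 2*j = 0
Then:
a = 0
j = 0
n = 8/9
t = 2/3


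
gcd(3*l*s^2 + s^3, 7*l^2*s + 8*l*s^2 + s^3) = s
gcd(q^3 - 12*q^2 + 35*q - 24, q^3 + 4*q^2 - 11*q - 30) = q - 3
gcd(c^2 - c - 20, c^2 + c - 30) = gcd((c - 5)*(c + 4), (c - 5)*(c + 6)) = c - 5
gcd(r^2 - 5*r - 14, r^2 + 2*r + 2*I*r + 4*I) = r + 2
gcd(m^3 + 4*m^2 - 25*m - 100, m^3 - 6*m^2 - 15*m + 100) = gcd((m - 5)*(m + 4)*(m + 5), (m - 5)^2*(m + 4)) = m^2 - m - 20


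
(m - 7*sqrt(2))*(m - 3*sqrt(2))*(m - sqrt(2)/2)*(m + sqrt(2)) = m^4 - 19*sqrt(2)*m^3/2 + 31*m^2 + 31*sqrt(2)*m - 42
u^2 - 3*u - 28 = (u - 7)*(u + 4)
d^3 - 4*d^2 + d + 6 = (d - 3)*(d - 2)*(d + 1)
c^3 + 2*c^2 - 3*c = c*(c - 1)*(c + 3)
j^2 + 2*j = j*(j + 2)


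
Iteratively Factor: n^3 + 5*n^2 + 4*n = (n + 1)*(n^2 + 4*n) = (n + 1)*(n + 4)*(n)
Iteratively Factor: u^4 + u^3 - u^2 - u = (u + 1)*(u^3 - u) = (u - 1)*(u + 1)*(u^2 + u) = (u - 1)*(u + 1)^2*(u)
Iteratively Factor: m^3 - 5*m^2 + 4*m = (m)*(m^2 - 5*m + 4) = m*(m - 4)*(m - 1)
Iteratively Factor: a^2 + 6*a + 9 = (a + 3)*(a + 3)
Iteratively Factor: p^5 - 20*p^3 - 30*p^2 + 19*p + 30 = (p + 3)*(p^4 - 3*p^3 - 11*p^2 + 3*p + 10) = (p + 2)*(p + 3)*(p^3 - 5*p^2 - p + 5) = (p - 1)*(p + 2)*(p + 3)*(p^2 - 4*p - 5) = (p - 5)*(p - 1)*(p + 2)*(p + 3)*(p + 1)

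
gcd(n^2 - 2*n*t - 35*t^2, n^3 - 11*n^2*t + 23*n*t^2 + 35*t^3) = -n + 7*t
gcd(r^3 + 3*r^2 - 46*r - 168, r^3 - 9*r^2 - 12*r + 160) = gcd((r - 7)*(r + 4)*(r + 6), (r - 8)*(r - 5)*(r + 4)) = r + 4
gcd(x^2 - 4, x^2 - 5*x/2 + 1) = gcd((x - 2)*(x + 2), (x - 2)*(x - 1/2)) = x - 2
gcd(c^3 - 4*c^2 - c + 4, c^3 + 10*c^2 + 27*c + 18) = c + 1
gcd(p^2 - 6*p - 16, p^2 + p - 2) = p + 2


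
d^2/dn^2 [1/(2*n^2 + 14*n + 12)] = (-n^2 - 7*n + (2*n + 7)^2 - 6)/(n^2 + 7*n + 6)^3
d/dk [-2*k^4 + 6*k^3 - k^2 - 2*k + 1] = -8*k^3 + 18*k^2 - 2*k - 2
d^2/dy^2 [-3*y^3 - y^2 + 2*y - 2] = -18*y - 2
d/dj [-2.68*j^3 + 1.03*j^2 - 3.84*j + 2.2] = -8.04*j^2 + 2.06*j - 3.84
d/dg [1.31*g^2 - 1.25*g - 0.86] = 2.62*g - 1.25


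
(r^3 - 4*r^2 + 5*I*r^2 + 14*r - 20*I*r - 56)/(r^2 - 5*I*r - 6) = (r^2 + r*(-4 + 7*I) - 28*I)/(r - 3*I)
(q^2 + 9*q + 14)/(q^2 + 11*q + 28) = (q + 2)/(q + 4)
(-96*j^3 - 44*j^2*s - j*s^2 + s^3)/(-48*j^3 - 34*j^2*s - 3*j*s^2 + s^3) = (4*j + s)/(2*j + s)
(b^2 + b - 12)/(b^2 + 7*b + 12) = (b - 3)/(b + 3)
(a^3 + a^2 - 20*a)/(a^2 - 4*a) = a + 5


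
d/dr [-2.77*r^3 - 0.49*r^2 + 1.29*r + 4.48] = -8.31*r^2 - 0.98*r + 1.29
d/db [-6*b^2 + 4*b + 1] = 4 - 12*b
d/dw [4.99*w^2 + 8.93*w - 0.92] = 9.98*w + 8.93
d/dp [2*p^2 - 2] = 4*p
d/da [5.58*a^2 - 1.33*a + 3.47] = 11.16*a - 1.33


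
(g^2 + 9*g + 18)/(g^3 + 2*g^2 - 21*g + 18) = (g + 3)/(g^2 - 4*g + 3)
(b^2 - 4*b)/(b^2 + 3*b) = (b - 4)/(b + 3)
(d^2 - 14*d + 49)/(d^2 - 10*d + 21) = (d - 7)/(d - 3)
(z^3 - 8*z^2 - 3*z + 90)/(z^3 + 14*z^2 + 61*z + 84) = (z^2 - 11*z + 30)/(z^2 + 11*z + 28)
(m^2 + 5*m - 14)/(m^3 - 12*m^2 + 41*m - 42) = (m + 7)/(m^2 - 10*m + 21)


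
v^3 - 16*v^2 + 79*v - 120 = (v - 8)*(v - 5)*(v - 3)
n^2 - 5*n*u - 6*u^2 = (n - 6*u)*(n + u)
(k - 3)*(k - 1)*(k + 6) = k^3 + 2*k^2 - 21*k + 18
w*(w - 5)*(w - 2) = w^3 - 7*w^2 + 10*w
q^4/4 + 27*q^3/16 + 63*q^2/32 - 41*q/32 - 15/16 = (q/4 + 1/2)*(q - 3/4)*(q + 1/2)*(q + 5)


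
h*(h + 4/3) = h^2 + 4*h/3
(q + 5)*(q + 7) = q^2 + 12*q + 35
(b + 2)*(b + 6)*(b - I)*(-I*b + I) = -I*b^4 - b^3 - 7*I*b^3 - 7*b^2 - 4*I*b^2 - 4*b + 12*I*b + 12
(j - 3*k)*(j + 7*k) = j^2 + 4*j*k - 21*k^2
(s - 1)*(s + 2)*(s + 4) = s^3 + 5*s^2 + 2*s - 8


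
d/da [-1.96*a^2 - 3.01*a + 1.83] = -3.92*a - 3.01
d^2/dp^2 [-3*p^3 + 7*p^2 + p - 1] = 14 - 18*p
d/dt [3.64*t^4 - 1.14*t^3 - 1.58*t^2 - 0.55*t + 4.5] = 14.56*t^3 - 3.42*t^2 - 3.16*t - 0.55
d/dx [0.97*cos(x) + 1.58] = -0.97*sin(x)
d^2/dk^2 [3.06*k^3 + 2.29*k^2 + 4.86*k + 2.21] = 18.36*k + 4.58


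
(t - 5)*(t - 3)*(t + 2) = t^3 - 6*t^2 - t + 30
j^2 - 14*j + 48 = (j - 8)*(j - 6)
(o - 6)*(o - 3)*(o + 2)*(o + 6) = o^4 - o^3 - 42*o^2 + 36*o + 216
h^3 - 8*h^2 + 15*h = h*(h - 5)*(h - 3)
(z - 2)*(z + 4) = z^2 + 2*z - 8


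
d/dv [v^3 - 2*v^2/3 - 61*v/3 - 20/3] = 3*v^2 - 4*v/3 - 61/3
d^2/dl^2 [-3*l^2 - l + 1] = -6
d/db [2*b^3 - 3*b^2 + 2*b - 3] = 6*b^2 - 6*b + 2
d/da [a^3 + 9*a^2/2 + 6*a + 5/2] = 3*a^2 + 9*a + 6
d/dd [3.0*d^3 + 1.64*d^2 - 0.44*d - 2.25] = 9.0*d^2 + 3.28*d - 0.44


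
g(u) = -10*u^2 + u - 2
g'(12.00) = -239.00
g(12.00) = -1430.00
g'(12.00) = -239.00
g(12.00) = -1430.00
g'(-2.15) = 44.00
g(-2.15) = -50.38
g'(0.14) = -1.80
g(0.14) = -2.06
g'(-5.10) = 103.00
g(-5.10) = -267.20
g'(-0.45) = 10.00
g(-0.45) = -4.48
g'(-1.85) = 38.00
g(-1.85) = -38.08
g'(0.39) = -6.80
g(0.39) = -3.13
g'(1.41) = -27.20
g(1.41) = -20.47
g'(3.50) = -69.00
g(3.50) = -121.00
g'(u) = 1 - 20*u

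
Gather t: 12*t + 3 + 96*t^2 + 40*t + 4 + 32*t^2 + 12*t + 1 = 128*t^2 + 64*t + 8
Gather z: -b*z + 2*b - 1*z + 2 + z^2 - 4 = 2*b + z^2 + z*(-b - 1) - 2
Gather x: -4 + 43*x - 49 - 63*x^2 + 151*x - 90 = -63*x^2 + 194*x - 143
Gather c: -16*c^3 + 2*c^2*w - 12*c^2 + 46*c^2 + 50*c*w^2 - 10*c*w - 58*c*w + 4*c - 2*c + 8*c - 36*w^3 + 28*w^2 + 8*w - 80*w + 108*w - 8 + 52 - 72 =-16*c^3 + c^2*(2*w + 34) + c*(50*w^2 - 68*w + 10) - 36*w^3 + 28*w^2 + 36*w - 28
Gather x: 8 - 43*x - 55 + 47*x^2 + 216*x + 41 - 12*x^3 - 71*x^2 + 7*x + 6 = -12*x^3 - 24*x^2 + 180*x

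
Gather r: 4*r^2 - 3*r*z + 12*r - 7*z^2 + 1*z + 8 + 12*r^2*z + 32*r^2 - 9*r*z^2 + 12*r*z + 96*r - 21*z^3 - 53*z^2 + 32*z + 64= r^2*(12*z + 36) + r*(-9*z^2 + 9*z + 108) - 21*z^3 - 60*z^2 + 33*z + 72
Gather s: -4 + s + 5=s + 1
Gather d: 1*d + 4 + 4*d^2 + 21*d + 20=4*d^2 + 22*d + 24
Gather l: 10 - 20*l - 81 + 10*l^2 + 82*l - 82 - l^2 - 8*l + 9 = 9*l^2 + 54*l - 144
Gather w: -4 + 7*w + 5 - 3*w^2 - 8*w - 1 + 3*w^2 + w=0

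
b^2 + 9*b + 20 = (b + 4)*(b + 5)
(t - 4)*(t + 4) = t^2 - 16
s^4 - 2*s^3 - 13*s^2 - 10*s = s*(s - 5)*(s + 1)*(s + 2)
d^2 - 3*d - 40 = (d - 8)*(d + 5)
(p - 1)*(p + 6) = p^2 + 5*p - 6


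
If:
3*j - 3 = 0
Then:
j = 1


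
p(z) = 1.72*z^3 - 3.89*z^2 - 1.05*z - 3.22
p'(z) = 5.16*z^2 - 7.78*z - 1.05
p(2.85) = 2.01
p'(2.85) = 18.69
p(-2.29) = -41.87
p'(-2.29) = 43.83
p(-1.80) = -23.96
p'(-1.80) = 29.67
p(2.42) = -4.17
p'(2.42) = 10.34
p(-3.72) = -141.69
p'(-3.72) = 99.30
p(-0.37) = -3.45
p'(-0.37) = 2.54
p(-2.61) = -57.56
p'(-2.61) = 54.41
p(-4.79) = -276.47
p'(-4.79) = 154.61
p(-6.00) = -508.48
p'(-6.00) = 231.39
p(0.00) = -3.22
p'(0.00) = -1.05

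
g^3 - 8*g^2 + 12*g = g*(g - 6)*(g - 2)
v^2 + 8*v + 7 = (v + 1)*(v + 7)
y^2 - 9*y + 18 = (y - 6)*(y - 3)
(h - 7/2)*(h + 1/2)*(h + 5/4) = h^3 - 7*h^2/4 - 11*h/2 - 35/16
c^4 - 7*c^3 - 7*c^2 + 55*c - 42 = (c - 7)*(c - 2)*(c - 1)*(c + 3)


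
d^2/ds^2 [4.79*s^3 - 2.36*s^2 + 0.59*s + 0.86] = 28.74*s - 4.72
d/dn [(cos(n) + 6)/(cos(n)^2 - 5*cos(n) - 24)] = (cos(n)^2 + 12*cos(n) - 6)*sin(n)/(sin(n)^2 + 5*cos(n) + 23)^2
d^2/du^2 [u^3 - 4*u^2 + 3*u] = 6*u - 8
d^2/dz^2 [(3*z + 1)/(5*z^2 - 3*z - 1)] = 2*((4 - 45*z)*(-5*z^2 + 3*z + 1) - (3*z + 1)*(10*z - 3)^2)/(-5*z^2 + 3*z + 1)^3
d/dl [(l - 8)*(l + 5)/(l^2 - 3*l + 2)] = 42*(2*l - 3)/(l^4 - 6*l^3 + 13*l^2 - 12*l + 4)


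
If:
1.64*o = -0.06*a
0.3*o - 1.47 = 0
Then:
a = -133.93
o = 4.90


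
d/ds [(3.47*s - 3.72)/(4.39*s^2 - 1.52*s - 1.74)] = (-15.2333*s^2 + 32.6616*s - 11.6922)/(19.2721*s^4 - 13.3456*s^3 - 12.9668*s^2 + 5.2896*s + 3.0276)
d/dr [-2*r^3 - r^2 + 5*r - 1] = -6*r^2 - 2*r + 5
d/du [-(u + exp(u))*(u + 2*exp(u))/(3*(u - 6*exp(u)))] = (-9*u^2*exp(u) - u^2 - 4*u*exp(2*u) + 12*u*exp(u) + 12*exp(3*u) + 20*exp(2*u))/(3*(u^2 - 12*u*exp(u) + 36*exp(2*u)))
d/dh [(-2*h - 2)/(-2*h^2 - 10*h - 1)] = 2*(2*h^2 + 10*h - 2*(h + 1)*(2*h + 5) + 1)/(2*h^2 + 10*h + 1)^2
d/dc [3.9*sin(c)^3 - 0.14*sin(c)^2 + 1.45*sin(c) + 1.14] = (11.7*sin(c)^2 - 0.28*sin(c) + 1.45)*cos(c)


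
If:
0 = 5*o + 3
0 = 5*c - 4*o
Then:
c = -12/25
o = -3/5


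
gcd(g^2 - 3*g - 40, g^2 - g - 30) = g + 5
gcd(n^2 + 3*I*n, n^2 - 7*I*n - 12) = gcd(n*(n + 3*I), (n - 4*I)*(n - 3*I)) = 1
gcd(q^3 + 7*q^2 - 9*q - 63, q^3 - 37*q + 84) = q^2 + 4*q - 21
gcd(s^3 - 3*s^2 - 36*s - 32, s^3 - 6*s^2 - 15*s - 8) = s^2 - 7*s - 8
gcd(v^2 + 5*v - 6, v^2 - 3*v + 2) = v - 1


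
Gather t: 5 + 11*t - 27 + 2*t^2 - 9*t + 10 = 2*t^2 + 2*t - 12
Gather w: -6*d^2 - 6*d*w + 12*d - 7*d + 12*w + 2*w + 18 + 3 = -6*d^2 + 5*d + w*(14 - 6*d) + 21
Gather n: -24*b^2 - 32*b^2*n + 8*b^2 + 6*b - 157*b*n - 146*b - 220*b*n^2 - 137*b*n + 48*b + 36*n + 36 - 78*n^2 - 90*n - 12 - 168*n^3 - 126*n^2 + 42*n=-16*b^2 - 92*b - 168*n^3 + n^2*(-220*b - 204) + n*(-32*b^2 - 294*b - 12) + 24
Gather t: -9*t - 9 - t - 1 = -10*t - 10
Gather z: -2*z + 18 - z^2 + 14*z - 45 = -z^2 + 12*z - 27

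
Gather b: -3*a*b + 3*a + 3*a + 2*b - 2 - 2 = 6*a + b*(2 - 3*a) - 4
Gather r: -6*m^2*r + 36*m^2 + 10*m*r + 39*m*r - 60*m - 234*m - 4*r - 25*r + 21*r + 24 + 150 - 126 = 36*m^2 - 294*m + r*(-6*m^2 + 49*m - 8) + 48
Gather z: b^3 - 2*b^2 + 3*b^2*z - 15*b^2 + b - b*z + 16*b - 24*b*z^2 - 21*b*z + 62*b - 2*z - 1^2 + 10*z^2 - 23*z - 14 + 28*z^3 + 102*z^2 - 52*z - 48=b^3 - 17*b^2 + 79*b + 28*z^3 + z^2*(112 - 24*b) + z*(3*b^2 - 22*b - 77) - 63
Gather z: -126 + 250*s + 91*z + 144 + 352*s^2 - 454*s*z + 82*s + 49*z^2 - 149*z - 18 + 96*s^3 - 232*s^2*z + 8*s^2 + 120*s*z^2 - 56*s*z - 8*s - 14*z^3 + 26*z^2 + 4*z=96*s^3 + 360*s^2 + 324*s - 14*z^3 + z^2*(120*s + 75) + z*(-232*s^2 - 510*s - 54)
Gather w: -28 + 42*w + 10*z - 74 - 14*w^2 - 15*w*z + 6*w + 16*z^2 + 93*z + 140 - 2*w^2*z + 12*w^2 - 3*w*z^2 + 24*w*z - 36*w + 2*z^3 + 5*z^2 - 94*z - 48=w^2*(-2*z - 2) + w*(-3*z^2 + 9*z + 12) + 2*z^3 + 21*z^2 + 9*z - 10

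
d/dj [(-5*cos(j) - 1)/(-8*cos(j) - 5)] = -17*sin(j)/(8*cos(j) + 5)^2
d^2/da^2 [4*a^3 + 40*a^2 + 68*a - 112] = 24*a + 80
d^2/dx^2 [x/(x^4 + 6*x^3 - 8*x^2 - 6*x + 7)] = 12*(x^5 + 10*x^4 + 33*x^3 + 35*x^2 + 42*x + 7)/(x^10 + 20*x^9 + 123*x^8 + 136*x^7 - 718*x^6 - 528*x^5 + 1406*x^4 + 568*x^3 - 1155*x^2 - 196*x + 343)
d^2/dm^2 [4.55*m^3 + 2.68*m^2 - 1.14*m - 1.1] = 27.3*m + 5.36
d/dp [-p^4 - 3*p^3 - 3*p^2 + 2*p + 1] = -4*p^3 - 9*p^2 - 6*p + 2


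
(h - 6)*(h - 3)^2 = h^3 - 12*h^2 + 45*h - 54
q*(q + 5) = q^2 + 5*q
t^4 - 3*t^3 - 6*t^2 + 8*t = t*(t - 4)*(t - 1)*(t + 2)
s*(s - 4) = s^2 - 4*s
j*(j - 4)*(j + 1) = j^3 - 3*j^2 - 4*j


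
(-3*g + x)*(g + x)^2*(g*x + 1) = -3*g^4*x - 5*g^3*x^2 - 3*g^3 - g^2*x^3 - 5*g^2*x + g*x^4 - g*x^2 + x^3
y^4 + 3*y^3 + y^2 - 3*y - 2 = (y - 1)*(y + 1)^2*(y + 2)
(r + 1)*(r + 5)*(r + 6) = r^3 + 12*r^2 + 41*r + 30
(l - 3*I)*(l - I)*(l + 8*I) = l^3 + 4*I*l^2 + 29*l - 24*I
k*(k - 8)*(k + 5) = k^3 - 3*k^2 - 40*k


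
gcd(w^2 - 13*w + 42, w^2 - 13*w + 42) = w^2 - 13*w + 42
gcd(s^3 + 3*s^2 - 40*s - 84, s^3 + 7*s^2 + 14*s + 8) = s + 2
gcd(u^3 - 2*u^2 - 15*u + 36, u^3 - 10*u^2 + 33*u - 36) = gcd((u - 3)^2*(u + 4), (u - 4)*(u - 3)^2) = u^2 - 6*u + 9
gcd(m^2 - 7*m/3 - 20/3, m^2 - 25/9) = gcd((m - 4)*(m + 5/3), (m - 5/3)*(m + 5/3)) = m + 5/3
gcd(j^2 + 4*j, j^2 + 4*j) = j^2 + 4*j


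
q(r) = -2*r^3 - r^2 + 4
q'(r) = -6*r^2 - 2*r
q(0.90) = 1.73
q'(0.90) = -6.66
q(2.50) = -33.50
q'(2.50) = -42.50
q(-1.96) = 15.22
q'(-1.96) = -19.13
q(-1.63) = 10.00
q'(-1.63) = -12.68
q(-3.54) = 80.19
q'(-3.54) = -68.11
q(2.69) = -42.17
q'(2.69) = -48.80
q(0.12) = 3.98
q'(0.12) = -0.33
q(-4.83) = 206.03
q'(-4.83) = -130.31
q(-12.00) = 3316.00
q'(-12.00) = -840.00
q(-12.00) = 3316.00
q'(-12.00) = -840.00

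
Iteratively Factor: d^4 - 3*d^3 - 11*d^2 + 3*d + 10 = (d - 5)*(d^3 + 2*d^2 - d - 2) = (d - 5)*(d - 1)*(d^2 + 3*d + 2) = (d - 5)*(d - 1)*(d + 1)*(d + 2)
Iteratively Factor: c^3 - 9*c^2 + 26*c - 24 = (c - 2)*(c^2 - 7*c + 12) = (c - 3)*(c - 2)*(c - 4)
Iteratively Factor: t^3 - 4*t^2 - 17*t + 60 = (t - 5)*(t^2 + t - 12) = (t - 5)*(t - 3)*(t + 4)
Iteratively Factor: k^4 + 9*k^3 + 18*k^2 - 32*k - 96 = (k + 3)*(k^3 + 6*k^2 - 32) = (k + 3)*(k + 4)*(k^2 + 2*k - 8) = (k + 3)*(k + 4)^2*(k - 2)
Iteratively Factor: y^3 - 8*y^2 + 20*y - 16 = (y - 4)*(y^2 - 4*y + 4) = (y - 4)*(y - 2)*(y - 2)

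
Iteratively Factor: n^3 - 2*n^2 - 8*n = (n - 4)*(n^2 + 2*n) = n*(n - 4)*(n + 2)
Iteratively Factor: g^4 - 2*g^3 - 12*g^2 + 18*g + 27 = (g + 3)*(g^3 - 5*g^2 + 3*g + 9) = (g + 1)*(g + 3)*(g^2 - 6*g + 9) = (g - 3)*(g + 1)*(g + 3)*(g - 3)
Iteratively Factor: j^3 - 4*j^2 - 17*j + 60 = (j - 3)*(j^2 - j - 20) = (j - 5)*(j - 3)*(j + 4)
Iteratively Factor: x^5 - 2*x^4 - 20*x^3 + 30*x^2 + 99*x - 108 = (x - 3)*(x^4 + x^3 - 17*x^2 - 21*x + 36) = (x - 3)*(x - 1)*(x^3 + 2*x^2 - 15*x - 36) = (x - 4)*(x - 3)*(x - 1)*(x^2 + 6*x + 9) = (x - 4)*(x - 3)*(x - 1)*(x + 3)*(x + 3)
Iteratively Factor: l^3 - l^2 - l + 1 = (l + 1)*(l^2 - 2*l + 1) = (l - 1)*(l + 1)*(l - 1)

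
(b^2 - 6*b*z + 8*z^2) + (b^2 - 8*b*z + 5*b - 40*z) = 2*b^2 - 14*b*z + 5*b + 8*z^2 - 40*z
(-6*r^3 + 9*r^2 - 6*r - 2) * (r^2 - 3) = -6*r^5 + 9*r^4 + 12*r^3 - 29*r^2 + 18*r + 6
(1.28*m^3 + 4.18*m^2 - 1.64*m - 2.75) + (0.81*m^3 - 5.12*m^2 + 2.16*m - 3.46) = 2.09*m^3 - 0.94*m^2 + 0.52*m - 6.21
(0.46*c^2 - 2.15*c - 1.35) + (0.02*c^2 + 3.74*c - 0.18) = 0.48*c^2 + 1.59*c - 1.53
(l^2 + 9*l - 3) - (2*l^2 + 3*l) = -l^2 + 6*l - 3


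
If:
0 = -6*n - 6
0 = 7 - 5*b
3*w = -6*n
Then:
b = 7/5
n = -1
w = 2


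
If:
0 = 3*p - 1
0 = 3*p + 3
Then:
No Solution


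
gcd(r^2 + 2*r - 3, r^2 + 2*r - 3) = r^2 + 2*r - 3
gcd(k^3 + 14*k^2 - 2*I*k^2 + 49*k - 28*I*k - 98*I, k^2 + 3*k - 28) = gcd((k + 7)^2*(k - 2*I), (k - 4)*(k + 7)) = k + 7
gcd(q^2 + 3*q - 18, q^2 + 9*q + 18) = q + 6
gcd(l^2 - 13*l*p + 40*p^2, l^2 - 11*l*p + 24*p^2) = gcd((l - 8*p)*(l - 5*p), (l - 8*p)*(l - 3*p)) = -l + 8*p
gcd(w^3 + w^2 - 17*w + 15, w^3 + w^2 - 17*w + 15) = w^3 + w^2 - 17*w + 15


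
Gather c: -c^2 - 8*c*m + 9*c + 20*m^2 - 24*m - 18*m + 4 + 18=-c^2 + c*(9 - 8*m) + 20*m^2 - 42*m + 22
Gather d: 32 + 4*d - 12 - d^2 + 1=-d^2 + 4*d + 21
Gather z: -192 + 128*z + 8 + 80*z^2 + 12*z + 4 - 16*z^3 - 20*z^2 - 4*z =-16*z^3 + 60*z^2 + 136*z - 180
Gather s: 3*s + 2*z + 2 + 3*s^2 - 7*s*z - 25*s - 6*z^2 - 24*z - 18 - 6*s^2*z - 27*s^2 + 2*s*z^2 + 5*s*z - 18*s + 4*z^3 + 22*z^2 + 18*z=s^2*(-6*z - 24) + s*(2*z^2 - 2*z - 40) + 4*z^3 + 16*z^2 - 4*z - 16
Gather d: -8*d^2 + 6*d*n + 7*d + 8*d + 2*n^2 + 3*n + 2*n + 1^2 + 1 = -8*d^2 + d*(6*n + 15) + 2*n^2 + 5*n + 2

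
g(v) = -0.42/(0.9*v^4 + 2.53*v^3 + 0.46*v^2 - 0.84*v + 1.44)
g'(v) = -0.42*(-3.6*v^3 - 7.59*v^2 - 0.92*v + 0.84)/(0.9*v^4 + 2.53*v^3 + 0.46*v^2 - 0.84*v + 1.44)^2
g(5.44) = -0.00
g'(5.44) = 0.00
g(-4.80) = -0.00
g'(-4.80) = -0.00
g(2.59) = -0.00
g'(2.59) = 0.01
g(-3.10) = -0.03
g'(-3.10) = -0.06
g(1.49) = -0.03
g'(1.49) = 0.06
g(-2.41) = -0.39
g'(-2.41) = -3.35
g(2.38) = -0.01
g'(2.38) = 0.01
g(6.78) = -0.00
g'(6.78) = 0.00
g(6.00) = -0.00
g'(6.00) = 0.00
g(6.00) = -0.00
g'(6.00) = 0.00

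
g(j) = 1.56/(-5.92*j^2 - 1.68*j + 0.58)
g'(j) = 1.56*(11.84*j + 1.68)/(-5.92*j^2 - 1.68*j + 0.58)^2 = (18.4704*j + 2.6208)/(5.92*j^2 + 1.68*j - 0.58)^2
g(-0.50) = -26.00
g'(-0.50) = -1837.33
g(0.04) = 3.10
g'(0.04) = 13.26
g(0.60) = -0.61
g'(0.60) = 2.09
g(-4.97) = -0.01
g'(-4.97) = -0.00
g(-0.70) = -1.36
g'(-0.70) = -7.87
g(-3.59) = -0.02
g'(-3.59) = -0.01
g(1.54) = -0.10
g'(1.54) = 0.12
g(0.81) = -0.33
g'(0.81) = 0.81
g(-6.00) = -0.01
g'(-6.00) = -0.00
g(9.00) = -0.00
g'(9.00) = 0.00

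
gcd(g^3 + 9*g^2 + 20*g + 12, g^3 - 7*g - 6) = g^2 + 3*g + 2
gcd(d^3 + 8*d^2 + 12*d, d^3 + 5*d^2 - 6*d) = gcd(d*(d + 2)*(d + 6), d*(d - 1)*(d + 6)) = d^2 + 6*d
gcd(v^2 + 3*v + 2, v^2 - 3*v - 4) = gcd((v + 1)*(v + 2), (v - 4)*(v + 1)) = v + 1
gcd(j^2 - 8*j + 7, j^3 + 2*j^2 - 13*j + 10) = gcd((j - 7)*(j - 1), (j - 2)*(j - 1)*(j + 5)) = j - 1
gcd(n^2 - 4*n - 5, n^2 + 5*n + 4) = n + 1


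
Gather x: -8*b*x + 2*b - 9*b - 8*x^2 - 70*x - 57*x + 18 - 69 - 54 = -7*b - 8*x^2 + x*(-8*b - 127) - 105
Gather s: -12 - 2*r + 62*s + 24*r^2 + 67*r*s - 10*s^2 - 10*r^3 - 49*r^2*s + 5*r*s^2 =-10*r^3 + 24*r^2 - 2*r + s^2*(5*r - 10) + s*(-49*r^2 + 67*r + 62) - 12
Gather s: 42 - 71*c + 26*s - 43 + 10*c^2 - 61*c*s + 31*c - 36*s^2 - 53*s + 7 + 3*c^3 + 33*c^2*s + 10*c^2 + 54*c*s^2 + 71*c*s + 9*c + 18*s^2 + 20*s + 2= 3*c^3 + 20*c^2 - 31*c + s^2*(54*c - 18) + s*(33*c^2 + 10*c - 7) + 8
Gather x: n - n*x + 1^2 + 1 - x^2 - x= n - x^2 + x*(-n - 1) + 2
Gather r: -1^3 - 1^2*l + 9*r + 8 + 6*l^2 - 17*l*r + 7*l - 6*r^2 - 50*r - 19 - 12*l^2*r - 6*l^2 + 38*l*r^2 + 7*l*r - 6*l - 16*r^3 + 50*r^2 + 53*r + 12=-16*r^3 + r^2*(38*l + 44) + r*(-12*l^2 - 10*l + 12)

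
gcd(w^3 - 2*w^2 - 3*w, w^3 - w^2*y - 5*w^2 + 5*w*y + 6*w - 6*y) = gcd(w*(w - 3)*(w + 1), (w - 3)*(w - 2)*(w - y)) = w - 3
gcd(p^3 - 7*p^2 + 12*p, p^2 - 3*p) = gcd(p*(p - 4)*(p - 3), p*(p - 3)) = p^2 - 3*p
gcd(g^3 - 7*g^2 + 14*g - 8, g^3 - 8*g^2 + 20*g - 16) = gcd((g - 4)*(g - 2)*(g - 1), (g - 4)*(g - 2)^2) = g^2 - 6*g + 8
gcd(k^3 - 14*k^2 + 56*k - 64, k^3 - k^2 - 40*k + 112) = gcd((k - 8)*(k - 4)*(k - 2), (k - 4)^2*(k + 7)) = k - 4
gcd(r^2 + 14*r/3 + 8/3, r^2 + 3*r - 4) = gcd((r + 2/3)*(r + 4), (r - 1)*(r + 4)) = r + 4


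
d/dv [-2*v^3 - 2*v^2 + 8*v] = -6*v^2 - 4*v + 8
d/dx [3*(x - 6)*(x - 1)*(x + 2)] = 9*x^2 - 30*x - 24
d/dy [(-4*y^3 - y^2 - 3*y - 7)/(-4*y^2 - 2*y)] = (8*y^4 + 8*y^3 - 5*y^2 - 28*y - 7)/(2*y^2*(4*y^2 + 4*y + 1))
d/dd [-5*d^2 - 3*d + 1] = -10*d - 3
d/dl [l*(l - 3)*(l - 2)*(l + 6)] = 4*l^3 + 3*l^2 - 48*l + 36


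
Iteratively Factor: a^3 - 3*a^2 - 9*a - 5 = (a - 5)*(a^2 + 2*a + 1) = (a - 5)*(a + 1)*(a + 1)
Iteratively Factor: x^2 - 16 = (x + 4)*(x - 4)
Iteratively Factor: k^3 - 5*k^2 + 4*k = (k - 4)*(k^2 - k) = (k - 4)*(k - 1)*(k)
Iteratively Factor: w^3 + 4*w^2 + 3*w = (w + 3)*(w^2 + w) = (w + 1)*(w + 3)*(w)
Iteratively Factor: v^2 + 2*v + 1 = (v + 1)*(v + 1)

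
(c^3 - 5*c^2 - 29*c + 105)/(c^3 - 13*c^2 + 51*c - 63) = (c + 5)/(c - 3)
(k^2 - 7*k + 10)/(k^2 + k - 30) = (k - 2)/(k + 6)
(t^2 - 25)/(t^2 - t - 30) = (t - 5)/(t - 6)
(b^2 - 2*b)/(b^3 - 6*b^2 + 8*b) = 1/(b - 4)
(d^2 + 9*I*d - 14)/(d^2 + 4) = (d + 7*I)/(d - 2*I)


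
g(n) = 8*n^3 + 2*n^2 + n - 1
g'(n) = 24*n^2 + 4*n + 1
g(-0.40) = -1.59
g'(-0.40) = 3.24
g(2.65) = 164.57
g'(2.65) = 180.14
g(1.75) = 49.75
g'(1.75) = 81.50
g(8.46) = 4994.57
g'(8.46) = 1752.56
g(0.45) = 0.58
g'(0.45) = 7.66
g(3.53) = 379.35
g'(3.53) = 314.18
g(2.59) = 154.00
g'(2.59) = 172.35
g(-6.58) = -2200.11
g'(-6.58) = 1013.79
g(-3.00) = -202.00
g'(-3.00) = 205.00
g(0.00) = -1.00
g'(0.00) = 1.00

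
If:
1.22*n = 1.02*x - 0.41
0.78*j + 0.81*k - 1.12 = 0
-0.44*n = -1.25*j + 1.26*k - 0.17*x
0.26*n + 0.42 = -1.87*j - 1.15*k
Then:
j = -0.05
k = 1.43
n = -7.59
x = -8.67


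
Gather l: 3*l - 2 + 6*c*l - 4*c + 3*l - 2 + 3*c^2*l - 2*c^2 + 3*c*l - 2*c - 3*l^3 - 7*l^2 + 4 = -2*c^2 - 6*c - 3*l^3 - 7*l^2 + l*(3*c^2 + 9*c + 6)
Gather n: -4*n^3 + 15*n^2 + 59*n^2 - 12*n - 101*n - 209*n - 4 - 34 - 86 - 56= -4*n^3 + 74*n^2 - 322*n - 180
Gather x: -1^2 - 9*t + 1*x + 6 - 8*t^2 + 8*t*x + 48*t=-8*t^2 + 39*t + x*(8*t + 1) + 5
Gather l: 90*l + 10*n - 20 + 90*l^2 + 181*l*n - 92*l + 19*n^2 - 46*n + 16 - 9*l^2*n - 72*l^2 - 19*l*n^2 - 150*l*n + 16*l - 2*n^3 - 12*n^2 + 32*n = l^2*(18 - 9*n) + l*(-19*n^2 + 31*n + 14) - 2*n^3 + 7*n^2 - 4*n - 4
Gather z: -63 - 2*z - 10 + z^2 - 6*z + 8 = z^2 - 8*z - 65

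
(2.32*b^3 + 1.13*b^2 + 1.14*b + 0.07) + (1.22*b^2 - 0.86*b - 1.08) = 2.32*b^3 + 2.35*b^2 + 0.28*b - 1.01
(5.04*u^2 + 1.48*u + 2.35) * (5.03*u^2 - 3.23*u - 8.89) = 25.3512*u^4 - 8.8348*u^3 - 37.7655*u^2 - 20.7477*u - 20.8915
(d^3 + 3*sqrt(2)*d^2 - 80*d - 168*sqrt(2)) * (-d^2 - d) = -d^5 - 3*sqrt(2)*d^4 - d^4 - 3*sqrt(2)*d^3 + 80*d^3 + 80*d^2 + 168*sqrt(2)*d^2 + 168*sqrt(2)*d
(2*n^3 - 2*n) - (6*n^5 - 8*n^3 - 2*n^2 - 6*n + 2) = -6*n^5 + 10*n^3 + 2*n^2 + 4*n - 2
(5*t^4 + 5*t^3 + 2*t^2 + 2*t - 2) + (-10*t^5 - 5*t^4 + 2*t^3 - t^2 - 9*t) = -10*t^5 + 7*t^3 + t^2 - 7*t - 2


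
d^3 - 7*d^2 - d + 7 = (d - 7)*(d - 1)*(d + 1)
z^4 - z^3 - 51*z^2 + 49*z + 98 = (z - 7)*(z - 2)*(z + 1)*(z + 7)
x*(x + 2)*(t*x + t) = t*x^3 + 3*t*x^2 + 2*t*x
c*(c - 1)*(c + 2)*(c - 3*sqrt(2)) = c^4 - 3*sqrt(2)*c^3 + c^3 - 3*sqrt(2)*c^2 - 2*c^2 + 6*sqrt(2)*c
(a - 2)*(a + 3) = a^2 + a - 6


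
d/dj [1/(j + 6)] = -1/(j + 6)^2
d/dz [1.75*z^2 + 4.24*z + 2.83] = 3.5*z + 4.24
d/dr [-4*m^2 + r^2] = 2*r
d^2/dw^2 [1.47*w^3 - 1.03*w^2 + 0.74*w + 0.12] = 8.82*w - 2.06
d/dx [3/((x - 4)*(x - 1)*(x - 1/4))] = 36*(-4*x^2 + 14*x - 7)/(16*x^6 - 168*x^5 + 609*x^4 - 914*x^3 + 609*x^2 - 168*x + 16)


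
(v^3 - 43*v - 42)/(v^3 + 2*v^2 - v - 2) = (v^2 - v - 42)/(v^2 + v - 2)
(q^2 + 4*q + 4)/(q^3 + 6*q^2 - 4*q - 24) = (q + 2)/(q^2 + 4*q - 12)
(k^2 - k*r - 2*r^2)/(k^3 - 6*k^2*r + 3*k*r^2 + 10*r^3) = 1/(k - 5*r)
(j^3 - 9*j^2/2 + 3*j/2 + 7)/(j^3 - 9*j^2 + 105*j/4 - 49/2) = 2*(j + 1)/(2*j - 7)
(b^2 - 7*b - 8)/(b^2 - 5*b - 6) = (b - 8)/(b - 6)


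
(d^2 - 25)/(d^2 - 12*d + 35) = (d + 5)/(d - 7)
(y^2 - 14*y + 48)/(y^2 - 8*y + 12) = (y - 8)/(y - 2)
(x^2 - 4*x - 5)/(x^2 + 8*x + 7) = (x - 5)/(x + 7)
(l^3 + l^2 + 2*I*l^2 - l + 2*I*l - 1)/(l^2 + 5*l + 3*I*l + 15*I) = (l^3 + l^2*(1 + 2*I) + l*(-1 + 2*I) - 1)/(l^2 + l*(5 + 3*I) + 15*I)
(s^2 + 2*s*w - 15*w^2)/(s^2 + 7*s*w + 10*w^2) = (s - 3*w)/(s + 2*w)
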